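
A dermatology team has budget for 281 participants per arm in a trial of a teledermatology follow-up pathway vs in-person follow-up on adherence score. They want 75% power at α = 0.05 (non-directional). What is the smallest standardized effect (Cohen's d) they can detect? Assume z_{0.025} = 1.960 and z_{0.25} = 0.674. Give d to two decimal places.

For two independent groups of n = 281 each: d_min = (z_{α/2} + z_β)·√(2/n).
z-sum = 1.960 + 0.674 = 2.634.
d_min = 2.634 × √(2/281) = 2.634 × 0.0844 = 0.222.

d_min ≈ 0.22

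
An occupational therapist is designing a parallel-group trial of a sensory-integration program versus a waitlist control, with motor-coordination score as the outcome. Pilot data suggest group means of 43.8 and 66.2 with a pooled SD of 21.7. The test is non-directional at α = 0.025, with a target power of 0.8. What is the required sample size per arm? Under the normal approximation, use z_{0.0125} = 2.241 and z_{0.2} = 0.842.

Cohen's d = |M₁ − M₂| / SD_pooled = |43.8 − 66.2| / 21.7 = 22.4 / 21.7 = 1.032.
For two independent groups with equal n: n = 2·((z_{α/2} + z_β) / d)².
z_{α/2} + z_β = 2.241 + 0.842 = 3.083.
n = 2 × (3.083 / 1.032)² = 2 × 2.987² = 2 × 8.92 = 17.8.
Round up to the next whole participant.

n = 18 per group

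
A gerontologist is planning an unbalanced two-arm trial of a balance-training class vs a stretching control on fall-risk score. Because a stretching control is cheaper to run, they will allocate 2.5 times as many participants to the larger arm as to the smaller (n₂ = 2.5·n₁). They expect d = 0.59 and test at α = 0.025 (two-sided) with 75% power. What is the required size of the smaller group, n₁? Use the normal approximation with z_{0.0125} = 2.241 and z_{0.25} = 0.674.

With allocation ratio k = n₂/n₁ = 2.5, Var(x̄₁−x̄₂) = σ²(1/n₁ + 1/(k·n₁)) = σ²·(k+1)/(k·n₁).
So n₁ = (1 + 1/k)·((z_{α/2} + z_β)/d)² = 1.400 × (2.915/0.59)².
n₁ = 1.400 × 24.41 = 34.2.
Round up: n₁ = 35, giving n₂ = ⌈2.5 × 35⌉ = ⌈87.5⌉ = 88.

n₁ = 35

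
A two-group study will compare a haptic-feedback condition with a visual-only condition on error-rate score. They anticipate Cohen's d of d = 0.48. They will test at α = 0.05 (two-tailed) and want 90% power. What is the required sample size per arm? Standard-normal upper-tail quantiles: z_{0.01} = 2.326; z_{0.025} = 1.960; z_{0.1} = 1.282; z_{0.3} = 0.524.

For two independent groups with equal n: n = 2·((z_{α/2} + z_β) / d)².
z_{α/2} + z_β = 1.960 + 1.282 = 3.242.
n = 2 × (3.242 / 0.48)² = 2 × 6.754² = 2 × 45.62 = 91.2.
Round up to the next whole participant.

n = 92 per group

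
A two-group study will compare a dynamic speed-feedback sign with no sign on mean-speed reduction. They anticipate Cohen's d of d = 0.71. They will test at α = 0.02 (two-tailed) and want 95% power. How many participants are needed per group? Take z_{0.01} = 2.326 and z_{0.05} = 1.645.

n = 63 per group

For two independent groups with equal n: n = 2·((z_{α/2} + z_β) / d)².
z_{α/2} + z_β = 2.326 + 1.645 = 3.971.
n = 2 × (3.971 / 0.71)² = 2 × 5.593² = 2 × 31.28 = 62.6.
Round up to the next whole participant.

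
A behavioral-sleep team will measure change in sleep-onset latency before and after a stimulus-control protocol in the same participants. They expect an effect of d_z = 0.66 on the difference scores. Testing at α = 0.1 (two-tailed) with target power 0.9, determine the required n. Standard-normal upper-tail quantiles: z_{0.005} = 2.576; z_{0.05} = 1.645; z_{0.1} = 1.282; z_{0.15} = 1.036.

n = 20 pairs

For a paired (one-sample on differences) test: n = ((z_{α/2} + z_β) / d)².
z_{α/2} + z_β = 1.645 + 1.282 = 2.927.
n = (2.927 / 0.66)² = 4.435² = 19.67.
Round up.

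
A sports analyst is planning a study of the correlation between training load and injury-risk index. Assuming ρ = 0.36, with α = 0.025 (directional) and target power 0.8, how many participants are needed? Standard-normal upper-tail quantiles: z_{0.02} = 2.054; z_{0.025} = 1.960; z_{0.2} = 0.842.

n = 59

Fisher's z: C = ½·ln((1+r)/(1−r)) = ½·ln(2.1250) = 0.3769.
n = ((z_{α} + z_β)/C)² + 3.
(1.960 + 0.842) / 0.3769 = 2.802 / 0.3769 = 7.434.
n = 7.434² + 3 = 55.27 + 3 = 58.3.
Round up.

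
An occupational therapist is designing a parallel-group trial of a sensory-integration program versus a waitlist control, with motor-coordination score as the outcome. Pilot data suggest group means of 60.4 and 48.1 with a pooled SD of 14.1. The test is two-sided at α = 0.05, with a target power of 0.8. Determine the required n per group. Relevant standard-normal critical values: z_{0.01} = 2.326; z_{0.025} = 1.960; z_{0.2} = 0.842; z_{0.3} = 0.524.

Cohen's d = |M₁ − M₂| / SD_pooled = |60.4 − 48.1| / 14.1 = 12.3 / 14.1 = 0.872.
For two independent groups with equal n: n = 2·((z_{α/2} + z_β) / d)².
z_{α/2} + z_β = 1.960 + 0.842 = 2.802.
n = 2 × (2.802 / 0.872)² = 2 × 3.213² = 2 × 10.33 = 20.7.
Round up to the next whole participant.

n = 21 per group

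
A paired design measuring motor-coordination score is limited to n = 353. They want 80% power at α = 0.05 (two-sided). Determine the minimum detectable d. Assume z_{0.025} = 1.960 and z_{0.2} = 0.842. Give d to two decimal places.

For a single sample (or paired design) of n = 353: d_min = (z_{α/2} + z_β)/√n.
z-sum = 1.960 + 0.842 = 2.802.
d_min = 2.802 / √353 = 2.802 / 18.788 = 0.149.

d_min ≈ 0.15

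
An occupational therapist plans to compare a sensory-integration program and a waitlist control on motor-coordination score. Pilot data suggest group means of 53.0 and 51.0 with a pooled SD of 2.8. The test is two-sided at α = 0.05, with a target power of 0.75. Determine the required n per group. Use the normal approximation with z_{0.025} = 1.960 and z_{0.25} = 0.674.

Cohen's d = |M₁ − M₂| / SD_pooled = |53.0 − 51.0| / 2.8 = 2.0 / 2.8 = 0.714.
For two independent groups with equal n: n = 2·((z_{α/2} + z_β) / d)².
z_{α/2} + z_β = 1.960 + 0.674 = 2.634.
n = 2 × (2.634 / 0.714)² = 2 × 3.689² = 2 × 13.61 = 27.2.
Round up to the next whole participant.

n = 28 per group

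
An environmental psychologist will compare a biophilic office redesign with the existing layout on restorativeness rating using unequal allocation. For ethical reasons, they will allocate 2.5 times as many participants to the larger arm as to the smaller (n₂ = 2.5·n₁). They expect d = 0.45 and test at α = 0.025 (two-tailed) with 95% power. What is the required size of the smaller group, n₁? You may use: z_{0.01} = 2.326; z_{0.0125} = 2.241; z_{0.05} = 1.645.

n₁ = 105

With allocation ratio k = n₂/n₁ = 2.5, Var(x̄₁−x̄₂) = σ²(1/n₁ + 1/(k·n₁)) = σ²·(k+1)/(k·n₁).
So n₁ = (1 + 1/k)·((z_{α/2} + z_β)/d)² = 1.400 × (3.886/0.45)².
n₁ = 1.400 × 74.57 = 104.4.
Round up: n₁ = 105, giving n₂ = ⌈2.5 × 105⌉ = ⌈262.5⌉ = 263.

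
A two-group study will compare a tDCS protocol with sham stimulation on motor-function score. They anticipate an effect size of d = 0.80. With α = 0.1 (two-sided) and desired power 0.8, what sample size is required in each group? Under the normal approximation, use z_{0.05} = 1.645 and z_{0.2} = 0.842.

n = 20 per group

For two independent groups with equal n: n = 2·((z_{α/2} + z_β) / d)².
z_{α/2} + z_β = 1.645 + 0.842 = 2.487.
n = 2 × (2.487 / 0.80)² = 2 × 3.109² = 2 × 9.66 = 19.3.
Round up to the next whole participant.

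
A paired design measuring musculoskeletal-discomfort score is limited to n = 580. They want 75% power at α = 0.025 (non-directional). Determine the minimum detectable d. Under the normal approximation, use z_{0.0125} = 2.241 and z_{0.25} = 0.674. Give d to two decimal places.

d_min ≈ 0.12

For a single sample (or paired design) of n = 580: d_min = (z_{α/2} + z_β)/√n.
z-sum = 2.241 + 0.674 = 2.915.
d_min = 2.915 / √580 = 2.915 / 24.083 = 0.121.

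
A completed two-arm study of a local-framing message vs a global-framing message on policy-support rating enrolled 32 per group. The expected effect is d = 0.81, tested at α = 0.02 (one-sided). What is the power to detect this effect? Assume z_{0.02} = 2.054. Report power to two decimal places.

For two equal groups, power = Φ(d·√(n/2) − z_{α}).
d·√(n/2) = 0.81 × √(32/2) = 0.81 × 4.000 = 3.240.
z_β = 3.240 − 2.054 = 1.186.
Power = Φ(1.186) = 0.882.

power ≈ 0.88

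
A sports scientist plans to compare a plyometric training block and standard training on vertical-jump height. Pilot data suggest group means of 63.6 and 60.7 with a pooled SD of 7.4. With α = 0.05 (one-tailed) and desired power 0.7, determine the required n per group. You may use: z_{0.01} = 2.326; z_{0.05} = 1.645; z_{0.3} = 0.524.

n = 62 per group

Cohen's d = |M₁ − M₂| / SD_pooled = |63.6 − 60.7| / 7.4 = 2.9 / 7.4 = 0.392.
For two independent groups with equal n: n = 2·((z_{α} + z_β) / d)².
z_{α} + z_β = 1.645 + 0.524 = 2.169.
n = 2 × (2.169 / 0.392)² = 2 × 5.533² = 2 × 30.62 = 61.2.
Round up to the next whole participant.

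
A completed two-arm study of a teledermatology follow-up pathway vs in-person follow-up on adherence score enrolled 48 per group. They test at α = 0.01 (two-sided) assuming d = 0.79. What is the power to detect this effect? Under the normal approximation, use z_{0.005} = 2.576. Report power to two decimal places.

For two equal groups, power = Φ(d·√(n/2) − z_{α/2}).
d·√(n/2) = 0.79 × √(48/2) = 0.79 × 4.899 = 3.870.
z_β = 3.870 − 2.576 = 1.294.
Power = Φ(1.294) = 0.902.

power ≈ 0.90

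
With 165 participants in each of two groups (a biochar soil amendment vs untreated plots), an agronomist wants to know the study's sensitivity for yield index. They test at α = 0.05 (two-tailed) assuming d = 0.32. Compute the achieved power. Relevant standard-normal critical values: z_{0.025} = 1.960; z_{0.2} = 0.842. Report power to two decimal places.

For two equal groups, power = Φ(d·√(n/2) − z_{α/2}).
d·√(n/2) = 0.32 × √(165/2) = 0.32 × 9.083 = 2.907.
z_β = 2.907 − 1.960 = 0.947.
Power = Φ(0.947) = 0.828.

power ≈ 0.83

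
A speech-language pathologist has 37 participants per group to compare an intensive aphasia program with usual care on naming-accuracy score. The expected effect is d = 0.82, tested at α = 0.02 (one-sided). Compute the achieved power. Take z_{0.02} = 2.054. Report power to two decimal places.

For two equal groups, power = Φ(d·√(n/2) − z_{α}).
d·√(n/2) = 0.82 × √(37/2) = 0.82 × 4.301 = 3.527.
z_β = 3.527 − 2.054 = 1.473.
Power = Φ(1.473) = 0.930.

power ≈ 0.93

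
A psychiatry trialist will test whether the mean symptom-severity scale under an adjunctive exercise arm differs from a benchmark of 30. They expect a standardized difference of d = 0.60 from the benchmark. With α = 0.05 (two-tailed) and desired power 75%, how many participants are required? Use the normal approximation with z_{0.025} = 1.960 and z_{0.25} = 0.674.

n = 20

For a one-sample test: n = ((z_{α/2} + z_β) / d)².
z_{α/2} + z_β = 1.960 + 0.674 = 2.634.
n = (2.634 / 0.60)² = 4.390² = 19.27.
Round up.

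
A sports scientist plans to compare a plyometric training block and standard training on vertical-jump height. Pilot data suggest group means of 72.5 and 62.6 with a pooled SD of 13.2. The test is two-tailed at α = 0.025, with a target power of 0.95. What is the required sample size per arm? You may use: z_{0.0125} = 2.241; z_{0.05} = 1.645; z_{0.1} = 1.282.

n = 54 per group

Cohen's d = |M₁ − M₂| / SD_pooled = |72.5 − 62.6| / 13.2 = 9.9 / 13.2 = 0.750.
For two independent groups with equal n: n = 2·((z_{α/2} + z_β) / d)².
z_{α/2} + z_β = 2.241 + 1.645 = 3.886.
n = 2 × (3.886 / 0.750)² = 2 × 5.181² = 2 × 26.85 = 53.7.
Round up to the next whole participant.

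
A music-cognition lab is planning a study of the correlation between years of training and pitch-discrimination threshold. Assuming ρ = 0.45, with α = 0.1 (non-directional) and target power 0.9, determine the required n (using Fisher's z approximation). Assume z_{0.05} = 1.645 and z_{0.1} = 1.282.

n = 40

Fisher's z: C = ½·ln((1+r)/(1−r)) = ½·ln(2.6364) = 0.4847.
n = ((z_{α/2} + z_β)/C)² + 3.
(1.645 + 1.282) / 0.4847 = 2.927 / 0.4847 = 6.039.
n = 6.039² + 3 = 36.47 + 3 = 39.5.
Round up.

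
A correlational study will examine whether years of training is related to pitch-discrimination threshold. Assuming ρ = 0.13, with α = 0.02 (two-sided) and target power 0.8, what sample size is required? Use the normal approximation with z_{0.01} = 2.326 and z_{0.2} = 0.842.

n = 591

Fisher's z: C = ½·ln((1+r)/(1−r)) = ½·ln(1.2989) = 0.1307.
n = ((z_{α/2} + z_β)/C)² + 3.
(2.326 + 0.842) / 0.1307 = 3.168 / 0.1307 = 24.239.
n = 24.239² + 3 = 587.52 + 3 = 590.5.
Round up.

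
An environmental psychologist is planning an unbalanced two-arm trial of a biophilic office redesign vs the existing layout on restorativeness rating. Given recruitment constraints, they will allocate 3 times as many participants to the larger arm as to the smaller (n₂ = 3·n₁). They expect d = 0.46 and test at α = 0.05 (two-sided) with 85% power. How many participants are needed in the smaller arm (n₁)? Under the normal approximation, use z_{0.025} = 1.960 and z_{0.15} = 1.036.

n₁ = 57

With allocation ratio k = n₂/n₁ = 3, Var(x̄₁−x̄₂) = σ²(1/n₁ + 1/(k·n₁)) = σ²·(k+1)/(k·n₁).
So n₁ = (1 + 1/k)·((z_{α/2} + z_β)/d)² = 1.333 × (2.996/0.46)².
n₁ = 1.333 × 42.42 = 56.6.
Round up: n₁ = 57, giving n₂ = 3 × 57 = 171.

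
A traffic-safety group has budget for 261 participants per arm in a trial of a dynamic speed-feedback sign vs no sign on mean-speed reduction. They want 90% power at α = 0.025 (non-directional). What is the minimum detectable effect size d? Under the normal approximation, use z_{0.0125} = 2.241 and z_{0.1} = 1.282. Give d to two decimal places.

d_min ≈ 0.31

For two independent groups of n = 261 each: d_min = (z_{α/2} + z_β)·√(2/n).
z-sum = 2.241 + 1.282 = 3.523.
d_min = 3.523 × √(2/261) = 3.523 × 0.0875 = 0.308.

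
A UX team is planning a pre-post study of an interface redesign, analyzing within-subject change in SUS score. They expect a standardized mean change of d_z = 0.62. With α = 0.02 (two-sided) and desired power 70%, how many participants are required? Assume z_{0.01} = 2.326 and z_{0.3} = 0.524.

For a paired (one-sample on differences) test: n = ((z_{α/2} + z_β) / d)².
z_{α/2} + z_β = 2.326 + 0.524 = 2.850.
n = (2.850 / 0.62)² = 4.597² = 21.13.
Round up.

n = 22 pairs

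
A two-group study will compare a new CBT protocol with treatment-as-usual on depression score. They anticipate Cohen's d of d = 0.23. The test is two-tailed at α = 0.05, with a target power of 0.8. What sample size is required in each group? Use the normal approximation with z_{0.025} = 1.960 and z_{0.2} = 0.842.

n = 297 per group

For two independent groups with equal n: n = 2·((z_{α/2} + z_β) / d)².
z_{α/2} + z_β = 1.960 + 0.842 = 2.802.
n = 2 × (2.802 / 0.23)² = 2 × 12.183² = 2 × 148.42 = 296.8.
Round up to the next whole participant.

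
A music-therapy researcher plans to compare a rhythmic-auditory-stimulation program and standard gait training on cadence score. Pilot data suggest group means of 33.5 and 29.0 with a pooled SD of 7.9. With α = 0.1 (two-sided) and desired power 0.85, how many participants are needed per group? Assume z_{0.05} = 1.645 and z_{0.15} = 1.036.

n = 45 per group

Cohen's d = |M₁ − M₂| / SD_pooled = |33.5 − 29.0| / 7.9 = 4.5 / 7.9 = 0.570.
For two independent groups with equal n: n = 2·((z_{α/2} + z_β) / d)².
z_{α/2} + z_β = 1.645 + 1.036 = 2.681.
n = 2 × (2.681 / 0.570)² = 2 × 4.704² = 2 × 22.12 = 44.2.
Round up to the next whole participant.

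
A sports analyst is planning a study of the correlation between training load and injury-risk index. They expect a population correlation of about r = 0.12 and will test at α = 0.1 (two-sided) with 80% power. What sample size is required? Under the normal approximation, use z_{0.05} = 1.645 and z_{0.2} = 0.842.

n = 429

Fisher's z: C = ½·ln((1+r)/(1−r)) = ½·ln(1.2727) = 0.1206.
n = ((z_{α/2} + z_β)/C)² + 3.
(1.645 + 0.842) / 0.1206 = 2.487 / 0.1206 = 20.622.
n = 20.622² + 3 = 425.26 + 3 = 428.3.
Round up.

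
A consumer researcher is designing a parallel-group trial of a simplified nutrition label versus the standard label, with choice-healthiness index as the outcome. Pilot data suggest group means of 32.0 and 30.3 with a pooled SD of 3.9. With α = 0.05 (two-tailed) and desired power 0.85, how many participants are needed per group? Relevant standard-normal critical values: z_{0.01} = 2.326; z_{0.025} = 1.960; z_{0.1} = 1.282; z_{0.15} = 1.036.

n = 95 per group

Cohen's d = |M₁ − M₂| / SD_pooled = |32.0 − 30.3| / 3.9 = 1.7 / 3.9 = 0.436.
For two independent groups with equal n: n = 2·((z_{α/2} + z_β) / d)².
z_{α/2} + z_β = 1.960 + 1.036 = 2.996.
n = 2 × (2.996 / 0.436)² = 2 × 6.872² = 2 × 47.22 = 94.4.
Round up to the next whole participant.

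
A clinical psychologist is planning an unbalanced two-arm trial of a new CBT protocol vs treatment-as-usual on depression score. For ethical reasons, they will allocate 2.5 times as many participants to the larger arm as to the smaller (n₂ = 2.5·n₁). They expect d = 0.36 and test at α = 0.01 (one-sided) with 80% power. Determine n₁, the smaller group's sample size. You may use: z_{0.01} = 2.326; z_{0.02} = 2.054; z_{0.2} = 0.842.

With allocation ratio k = n₂/n₁ = 2.5, Var(x̄₁−x̄₂) = σ²(1/n₁ + 1/(k·n₁)) = σ²·(k+1)/(k·n₁).
So n₁ = (1 + 1/k)·((z_{α} + z_β)/d)² = 1.400 × (3.168/0.36)².
n₁ = 1.400 × 77.44 = 108.4.
Round up: n₁ = 109, giving n₂ = ⌈2.5 × 109⌉ = ⌈272.5⌉ = 273.

n₁ = 109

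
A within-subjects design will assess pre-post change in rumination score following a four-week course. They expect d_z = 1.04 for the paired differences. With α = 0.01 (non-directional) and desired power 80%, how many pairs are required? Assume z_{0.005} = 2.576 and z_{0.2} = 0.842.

For a paired (one-sample on differences) test: n = ((z_{α/2} + z_β) / d)².
z_{α/2} + z_β = 2.576 + 0.842 = 3.418.
n = (3.418 / 1.04)² = 3.287² = 10.80.
Round up.

n = 11 pairs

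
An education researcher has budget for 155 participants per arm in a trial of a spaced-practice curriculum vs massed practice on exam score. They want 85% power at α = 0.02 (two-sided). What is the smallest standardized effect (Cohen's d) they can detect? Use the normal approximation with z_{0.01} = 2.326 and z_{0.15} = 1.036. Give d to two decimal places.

d_min ≈ 0.38

For two independent groups of n = 155 each: d_min = (z_{α/2} + z_β)·√(2/n).
z-sum = 2.326 + 1.036 = 3.362.
d_min = 3.362 × √(2/155) = 3.362 × 0.1136 = 0.382.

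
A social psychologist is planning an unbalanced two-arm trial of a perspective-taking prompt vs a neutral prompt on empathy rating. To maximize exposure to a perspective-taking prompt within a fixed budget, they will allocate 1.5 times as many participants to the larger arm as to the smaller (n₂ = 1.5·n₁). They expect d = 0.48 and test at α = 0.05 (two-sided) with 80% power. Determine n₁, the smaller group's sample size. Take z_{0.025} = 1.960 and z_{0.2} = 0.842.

n₁ = 57

With allocation ratio k = n₂/n₁ = 1.5, Var(x̄₁−x̄₂) = σ²(1/n₁ + 1/(k·n₁)) = σ²·(k+1)/(k·n₁).
So n₁ = (1 + 1/k)·((z_{α/2} + z_β)/d)² = 1.667 × (2.802/0.48)².
n₁ = 1.667 × 34.08 = 56.8.
Round up: n₁ = 57, giving n₂ = ⌈1.5 × 57⌉ = ⌈85.5⌉ = 86.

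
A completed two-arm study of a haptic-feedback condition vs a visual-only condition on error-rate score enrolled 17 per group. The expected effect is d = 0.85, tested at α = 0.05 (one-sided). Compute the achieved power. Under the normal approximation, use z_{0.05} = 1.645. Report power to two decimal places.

For two equal groups, power = Φ(d·√(n/2) − z_{α}).
d·√(n/2) = 0.85 × √(17/2) = 0.85 × 2.915 = 2.478.
z_β = 2.478 − 1.645 = 0.833.
Power = Φ(0.833) = 0.798.

power ≈ 0.80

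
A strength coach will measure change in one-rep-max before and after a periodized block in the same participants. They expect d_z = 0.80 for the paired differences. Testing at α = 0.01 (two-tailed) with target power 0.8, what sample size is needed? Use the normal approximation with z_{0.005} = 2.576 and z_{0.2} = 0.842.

For a paired (one-sample on differences) test: n = ((z_{α/2} + z_β) / d)².
z_{α/2} + z_β = 2.576 + 0.842 = 3.418.
n = (3.418 / 0.80)² = 4.272² = 18.25.
Round up.

n = 19 pairs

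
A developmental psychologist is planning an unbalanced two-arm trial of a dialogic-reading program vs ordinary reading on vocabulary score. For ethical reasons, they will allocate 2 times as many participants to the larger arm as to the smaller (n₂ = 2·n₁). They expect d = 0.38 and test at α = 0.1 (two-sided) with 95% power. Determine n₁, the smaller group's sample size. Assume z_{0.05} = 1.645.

With allocation ratio k = n₂/n₁ = 2, Var(x̄₁−x̄₂) = σ²(1/n₁ + 1/(k·n₁)) = σ²·(k+1)/(k·n₁).
So n₁ = (1 + 1/k)·((z_{α/2} + z_β)/d)² = 1.500 × (3.290/0.38)².
n₁ = 1.500 × 74.96 = 112.4.
Round up: n₁ = 113, giving n₂ = 2 × 113 = 226.

n₁ = 113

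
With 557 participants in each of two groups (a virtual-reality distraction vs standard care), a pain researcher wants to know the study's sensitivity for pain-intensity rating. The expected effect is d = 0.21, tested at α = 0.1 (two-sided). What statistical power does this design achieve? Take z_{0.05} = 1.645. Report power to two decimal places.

power ≈ 0.97

For two equal groups, power = Φ(d·√(n/2) − z_{α/2}).
d·√(n/2) = 0.21 × √(557/2) = 0.21 × 16.688 = 3.505.
z_β = 3.505 − 1.645 = 1.860.
Power = Φ(1.860) = 0.969.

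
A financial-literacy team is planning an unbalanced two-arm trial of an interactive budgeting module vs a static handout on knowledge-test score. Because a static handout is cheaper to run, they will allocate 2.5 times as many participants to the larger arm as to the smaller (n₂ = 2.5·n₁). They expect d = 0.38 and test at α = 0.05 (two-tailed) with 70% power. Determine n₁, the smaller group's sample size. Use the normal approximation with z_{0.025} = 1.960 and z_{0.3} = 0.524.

With allocation ratio k = n₂/n₁ = 2.5, Var(x̄₁−x̄₂) = σ²(1/n₁ + 1/(k·n₁)) = σ²·(k+1)/(k·n₁).
So n₁ = (1 + 1/k)·((z_{α/2} + z_β)/d)² = 1.400 × (2.484/0.38)².
n₁ = 1.400 × 42.73 = 59.8.
Round up: n₁ = 60, giving n₂ = 2.5 × 60 = 150.

n₁ = 60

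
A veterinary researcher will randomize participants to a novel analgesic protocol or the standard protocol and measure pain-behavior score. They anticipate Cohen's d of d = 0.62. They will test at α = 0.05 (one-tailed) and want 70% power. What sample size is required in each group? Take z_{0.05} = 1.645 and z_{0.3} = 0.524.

n = 25 per group

For two independent groups with equal n: n = 2·((z_{α} + z_β) / d)².
z_{α} + z_β = 1.645 + 0.524 = 2.169.
n = 2 × (2.169 / 0.62)² = 2 × 3.498² = 2 × 12.24 = 24.5.
Round up to the next whole participant.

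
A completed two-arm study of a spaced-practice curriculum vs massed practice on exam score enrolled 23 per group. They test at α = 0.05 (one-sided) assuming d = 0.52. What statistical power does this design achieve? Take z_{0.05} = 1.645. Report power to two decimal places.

power ≈ 0.55

For two equal groups, power = Φ(d·√(n/2) − z_{α}).
d·√(n/2) = 0.52 × √(23/2) = 0.52 × 3.391 = 1.763.
z_β = 1.763 − 1.645 = 0.118.
Power = Φ(0.118) = 0.547.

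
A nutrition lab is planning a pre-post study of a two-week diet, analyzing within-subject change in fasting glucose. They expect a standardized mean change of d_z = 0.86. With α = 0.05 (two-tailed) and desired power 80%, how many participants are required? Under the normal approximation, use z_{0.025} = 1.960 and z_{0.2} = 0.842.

For a paired (one-sample on differences) test: n = ((z_{α/2} + z_β) / d)².
z_{α/2} + z_β = 1.960 + 0.842 = 2.802.
n = (2.802 / 0.86)² = 3.258² = 10.62.
Round up.

n = 11 pairs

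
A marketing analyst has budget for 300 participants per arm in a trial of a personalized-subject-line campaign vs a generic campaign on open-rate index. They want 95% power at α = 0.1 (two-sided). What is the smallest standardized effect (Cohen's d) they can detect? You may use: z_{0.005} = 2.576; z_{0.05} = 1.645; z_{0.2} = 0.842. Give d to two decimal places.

For two independent groups of n = 300 each: d_min = (z_{α/2} + z_β)·√(2/n).
z-sum = 1.645 + 1.645 = 3.290.
d_min = 3.290 × √(2/300) = 3.290 × 0.0816 = 0.269.

d_min ≈ 0.27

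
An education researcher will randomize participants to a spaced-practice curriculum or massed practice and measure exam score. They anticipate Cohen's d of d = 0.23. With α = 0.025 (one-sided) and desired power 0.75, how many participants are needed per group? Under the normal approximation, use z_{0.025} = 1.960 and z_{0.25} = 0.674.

n = 263 per group

For two independent groups with equal n: n = 2·((z_{α} + z_β) / d)².
z_{α} + z_β = 1.960 + 0.674 = 2.634.
n = 2 × (2.634 / 0.23)² = 2 × 11.452² = 2 × 131.15 = 262.3.
Round up to the next whole participant.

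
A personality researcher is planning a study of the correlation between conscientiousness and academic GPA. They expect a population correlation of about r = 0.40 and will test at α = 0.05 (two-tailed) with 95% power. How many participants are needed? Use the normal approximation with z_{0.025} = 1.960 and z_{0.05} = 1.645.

n = 76

Fisher's z: C = ½·ln((1+r)/(1−r)) = ½·ln(2.3333) = 0.4236.
n = ((z_{α/2} + z_β)/C)² + 3.
(1.960 + 1.645) / 0.4236 = 3.605 / 0.4236 = 8.510.
n = 8.510² + 3 = 72.43 + 3 = 75.4.
Round up.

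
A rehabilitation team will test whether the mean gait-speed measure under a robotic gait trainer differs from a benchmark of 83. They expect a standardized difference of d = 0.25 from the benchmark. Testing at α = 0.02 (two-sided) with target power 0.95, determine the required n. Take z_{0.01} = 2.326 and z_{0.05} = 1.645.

For a one-sample test: n = ((z_{α/2} + z_β) / d)².
z_{α/2} + z_β = 2.326 + 1.645 = 3.971.
n = (3.971 / 0.25)² = 15.884² = 252.30.
Round up.

n = 253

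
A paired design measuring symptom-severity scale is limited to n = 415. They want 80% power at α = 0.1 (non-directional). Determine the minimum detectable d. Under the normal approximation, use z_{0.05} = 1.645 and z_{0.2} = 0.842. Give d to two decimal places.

d_min ≈ 0.12

For a single sample (or paired design) of n = 415: d_min = (z_{α/2} + z_β)/√n.
z-sum = 1.645 + 0.842 = 2.487.
d_min = 2.487 / √415 = 2.487 / 20.372 = 0.122.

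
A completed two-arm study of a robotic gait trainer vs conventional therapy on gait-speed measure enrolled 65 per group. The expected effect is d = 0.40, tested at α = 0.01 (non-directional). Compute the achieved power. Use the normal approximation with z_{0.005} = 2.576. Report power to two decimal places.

For two equal groups, power = Φ(d·√(n/2) − z_{α/2}).
d·√(n/2) = 0.40 × √(65/2) = 0.40 × 5.701 = 2.280.
z_β = 2.280 − 2.576 = -0.296.
Power = Φ(-0.296) = 0.384.

power ≈ 0.38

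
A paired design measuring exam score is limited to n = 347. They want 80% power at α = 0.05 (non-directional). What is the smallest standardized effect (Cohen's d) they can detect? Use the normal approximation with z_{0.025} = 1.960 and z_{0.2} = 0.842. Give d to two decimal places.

d_min ≈ 0.15

For a single sample (or paired design) of n = 347: d_min = (z_{α/2} + z_β)/√n.
z-sum = 1.960 + 0.842 = 2.802.
d_min = 2.802 / √347 = 2.802 / 18.628 = 0.150.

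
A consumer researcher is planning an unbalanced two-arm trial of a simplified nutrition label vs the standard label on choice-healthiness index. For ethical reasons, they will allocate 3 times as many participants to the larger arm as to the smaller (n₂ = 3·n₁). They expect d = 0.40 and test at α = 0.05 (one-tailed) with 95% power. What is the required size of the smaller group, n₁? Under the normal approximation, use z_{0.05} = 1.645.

With allocation ratio k = n₂/n₁ = 3, Var(x̄₁−x̄₂) = σ²(1/n₁ + 1/(k·n₁)) = σ²·(k+1)/(k·n₁).
So n₁ = (1 + 1/k)·((z_{α} + z_β)/d)² = 1.333 × (3.290/0.40)².
n₁ = 1.333 × 67.65 = 90.2.
Round up: n₁ = 91, giving n₂ = 3 × 91 = 273.

n₁ = 91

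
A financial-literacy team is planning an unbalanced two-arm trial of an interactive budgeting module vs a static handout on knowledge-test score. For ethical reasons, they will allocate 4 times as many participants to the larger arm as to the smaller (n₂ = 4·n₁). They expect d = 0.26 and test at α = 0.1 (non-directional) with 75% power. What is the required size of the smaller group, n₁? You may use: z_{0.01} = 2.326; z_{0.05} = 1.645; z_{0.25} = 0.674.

With allocation ratio k = n₂/n₁ = 4, Var(x̄₁−x̄₂) = σ²(1/n₁ + 1/(k·n₁)) = σ²·(k+1)/(k·n₁).
So n₁ = (1 + 1/k)·((z_{α/2} + z_β)/d)² = 1.250 × (2.319/0.26)².
n₁ = 1.250 × 79.55 = 99.4.
Round up: n₁ = 100, giving n₂ = 4 × 100 = 400.

n₁ = 100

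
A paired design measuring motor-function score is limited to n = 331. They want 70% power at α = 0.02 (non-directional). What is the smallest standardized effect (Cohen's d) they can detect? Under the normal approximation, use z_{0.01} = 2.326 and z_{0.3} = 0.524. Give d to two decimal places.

d_min ≈ 0.16

For a single sample (or paired design) of n = 331: d_min = (z_{α/2} + z_β)/√n.
z-sum = 2.326 + 0.524 = 2.850.
d_min = 2.850 / √331 = 2.850 / 18.193 = 0.157.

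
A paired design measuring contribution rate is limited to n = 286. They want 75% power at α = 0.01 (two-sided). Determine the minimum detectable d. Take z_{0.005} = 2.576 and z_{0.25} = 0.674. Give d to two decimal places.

For a single sample (or paired design) of n = 286: d_min = (z_{α/2} + z_β)/√n.
z-sum = 2.576 + 0.674 = 3.250.
d_min = 3.250 / √286 = 3.250 / 16.912 = 0.192.

d_min ≈ 0.19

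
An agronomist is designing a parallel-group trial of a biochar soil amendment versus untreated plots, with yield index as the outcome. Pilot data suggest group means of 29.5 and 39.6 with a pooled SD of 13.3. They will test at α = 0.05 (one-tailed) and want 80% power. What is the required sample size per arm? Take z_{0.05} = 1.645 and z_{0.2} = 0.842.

Cohen's d = |M₁ − M₂| / SD_pooled = |29.5 − 39.6| / 13.3 = 10.1 / 13.3 = 0.759.
For two independent groups with equal n: n = 2·((z_{α} + z_β) / d)².
z_{α} + z_β = 1.645 + 0.842 = 2.487.
n = 2 × (2.487 / 0.759)² = 2 × 3.277² = 2 × 10.74 = 21.5.
Round up to the next whole participant.

n = 22 per group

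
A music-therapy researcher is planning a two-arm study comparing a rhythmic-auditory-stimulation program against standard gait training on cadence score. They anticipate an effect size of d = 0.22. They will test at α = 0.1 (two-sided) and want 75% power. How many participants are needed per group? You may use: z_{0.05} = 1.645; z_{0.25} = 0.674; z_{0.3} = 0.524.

n = 223 per group

For two independent groups with equal n: n = 2·((z_{α/2} + z_β) / d)².
z_{α/2} + z_β = 1.645 + 0.674 = 2.319.
n = 2 × (2.319 / 0.22)² = 2 × 10.541² = 2 × 111.11 = 222.2.
Round up to the next whole participant.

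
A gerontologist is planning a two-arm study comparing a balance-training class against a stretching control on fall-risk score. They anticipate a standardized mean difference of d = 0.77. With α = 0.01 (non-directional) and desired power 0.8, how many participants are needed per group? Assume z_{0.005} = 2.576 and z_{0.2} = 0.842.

n = 40 per group

For two independent groups with equal n: n = 2·((z_{α/2} + z_β) / d)².
z_{α/2} + z_β = 2.576 + 0.842 = 3.418.
n = 2 × (3.418 / 0.77)² = 2 × 4.439² = 2 × 19.70 = 39.4.
Round up to the next whole participant.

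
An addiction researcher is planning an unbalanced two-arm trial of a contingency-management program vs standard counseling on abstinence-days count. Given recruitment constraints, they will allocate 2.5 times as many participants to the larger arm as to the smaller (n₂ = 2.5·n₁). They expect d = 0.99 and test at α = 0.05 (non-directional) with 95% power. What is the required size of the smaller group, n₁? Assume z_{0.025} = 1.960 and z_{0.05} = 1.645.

n₁ = 19

With allocation ratio k = n₂/n₁ = 2.5, Var(x̄₁−x̄₂) = σ²(1/n₁ + 1/(k·n₁)) = σ²·(k+1)/(k·n₁).
So n₁ = (1 + 1/k)·((z_{α/2} + z_β)/d)² = 1.400 × (3.605/0.99)².
n₁ = 1.400 × 13.26 = 18.6.
Round up: n₁ = 19, giving n₂ = ⌈2.5 × 19⌉ = ⌈47.5⌉ = 48.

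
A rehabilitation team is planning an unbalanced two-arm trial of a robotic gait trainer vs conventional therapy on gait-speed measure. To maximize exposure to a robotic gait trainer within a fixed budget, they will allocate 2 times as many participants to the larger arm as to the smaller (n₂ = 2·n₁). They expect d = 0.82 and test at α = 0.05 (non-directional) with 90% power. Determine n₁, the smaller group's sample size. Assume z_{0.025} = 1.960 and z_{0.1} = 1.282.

With allocation ratio k = n₂/n₁ = 2, Var(x̄₁−x̄₂) = σ²(1/n₁ + 1/(k·n₁)) = σ²·(k+1)/(k·n₁).
So n₁ = (1 + 1/k)·((z_{α/2} + z_β)/d)² = 1.500 × (3.242/0.82)².
n₁ = 1.500 × 15.63 = 23.4.
Round up: n₁ = 24, giving n₂ = 2 × 24 = 48.

n₁ = 24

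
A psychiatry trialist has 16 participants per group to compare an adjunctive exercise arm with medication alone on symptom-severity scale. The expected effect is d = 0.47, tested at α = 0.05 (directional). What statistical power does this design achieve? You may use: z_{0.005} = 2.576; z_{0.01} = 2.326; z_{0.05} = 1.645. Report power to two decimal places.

power ≈ 0.38

For two equal groups, power = Φ(d·√(n/2) − z_{α}).
d·√(n/2) = 0.47 × √(16/2) = 0.47 × 2.828 = 1.329.
z_β = 1.329 − 1.645 = -0.316.
Power = Φ(-0.316) = 0.376.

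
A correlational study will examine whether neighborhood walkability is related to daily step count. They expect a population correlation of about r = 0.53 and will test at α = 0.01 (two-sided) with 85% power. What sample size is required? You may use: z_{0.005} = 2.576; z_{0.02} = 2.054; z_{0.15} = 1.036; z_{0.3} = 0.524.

n = 41

Fisher's z: C = ½·ln((1+r)/(1−r)) = ½·ln(3.2553) = 0.5901.
n = ((z_{α/2} + z_β)/C)² + 3.
(2.576 + 1.036) / 0.5901 = 3.612 / 0.5901 = 6.121.
n = 6.121² + 3 = 37.47 + 3 = 40.5.
Round up.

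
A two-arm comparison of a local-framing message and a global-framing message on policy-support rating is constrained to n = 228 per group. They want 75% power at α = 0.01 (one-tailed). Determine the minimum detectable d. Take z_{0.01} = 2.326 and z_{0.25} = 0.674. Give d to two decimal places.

For two independent groups of n = 228 each: d_min = (z_{α} + z_β)·√(2/n).
z-sum = 2.326 + 0.674 = 3.000.
d_min = 3.000 × √(2/228) = 3.000 × 0.0937 = 0.281.

d_min ≈ 0.28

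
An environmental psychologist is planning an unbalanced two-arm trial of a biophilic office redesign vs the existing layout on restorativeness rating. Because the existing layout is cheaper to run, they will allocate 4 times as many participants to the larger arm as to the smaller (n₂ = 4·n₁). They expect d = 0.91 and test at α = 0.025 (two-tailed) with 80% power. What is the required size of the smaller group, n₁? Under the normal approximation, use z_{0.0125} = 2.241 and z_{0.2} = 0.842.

With allocation ratio k = n₂/n₁ = 4, Var(x̄₁−x̄₂) = σ²(1/n₁ + 1/(k·n₁)) = σ²·(k+1)/(k·n₁).
So n₁ = (1 + 1/k)·((z_{α/2} + z_β)/d)² = 1.250 × (3.083/0.91)².
n₁ = 1.250 × 11.48 = 14.3.
Round up: n₁ = 15, giving n₂ = 4 × 15 = 60.

n₁ = 15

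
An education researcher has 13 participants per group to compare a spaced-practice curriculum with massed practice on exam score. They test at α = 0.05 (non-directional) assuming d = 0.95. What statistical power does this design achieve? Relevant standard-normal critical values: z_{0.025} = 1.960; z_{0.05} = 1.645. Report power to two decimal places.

power ≈ 0.68

For two equal groups, power = Φ(d·√(n/2) − z_{α/2}).
d·√(n/2) = 0.95 × √(13/2) = 0.95 × 2.550 = 2.422.
z_β = 2.422 − 1.960 = 0.462.
Power = Φ(0.462) = 0.678.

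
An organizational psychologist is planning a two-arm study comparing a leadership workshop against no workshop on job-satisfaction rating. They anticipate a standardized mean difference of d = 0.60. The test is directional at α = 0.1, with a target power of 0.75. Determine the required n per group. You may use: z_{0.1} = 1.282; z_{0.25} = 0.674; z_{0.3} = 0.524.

For two independent groups with equal n: n = 2·((z_{α} + z_β) / d)².
z_{α} + z_β = 1.282 + 0.674 = 1.956.
n = 2 × (1.956 / 0.60)² = 2 × 3.260² = 2 × 10.63 = 21.3.
Round up to the next whole participant.

n = 22 per group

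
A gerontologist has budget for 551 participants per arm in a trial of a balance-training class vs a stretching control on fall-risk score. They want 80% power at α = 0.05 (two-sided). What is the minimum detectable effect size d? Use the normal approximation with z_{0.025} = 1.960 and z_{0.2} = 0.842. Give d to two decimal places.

For two independent groups of n = 551 each: d_min = (z_{α/2} + z_β)·√(2/n).
z-sum = 1.960 + 0.842 = 2.802.
d_min = 2.802 × √(2/551) = 2.802 × 0.0602 = 0.169.

d_min ≈ 0.17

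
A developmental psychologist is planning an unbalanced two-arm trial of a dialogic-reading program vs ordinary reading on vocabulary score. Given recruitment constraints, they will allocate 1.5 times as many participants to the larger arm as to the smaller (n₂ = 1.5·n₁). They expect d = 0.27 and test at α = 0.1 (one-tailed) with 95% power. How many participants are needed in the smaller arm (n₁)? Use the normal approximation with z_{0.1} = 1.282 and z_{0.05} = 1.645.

With allocation ratio k = n₂/n₁ = 1.5, Var(x̄₁−x̄₂) = σ²(1/n₁ + 1/(k·n₁)) = σ²·(k+1)/(k·n₁).
So n₁ = (1 + 1/k)·((z_{α} + z_β)/d)² = 1.667 × (2.927/0.27)².
n₁ = 1.667 × 117.52 = 195.9.
Round up: n₁ = 196, giving n₂ = 1.5 × 196 = 294.

n₁ = 196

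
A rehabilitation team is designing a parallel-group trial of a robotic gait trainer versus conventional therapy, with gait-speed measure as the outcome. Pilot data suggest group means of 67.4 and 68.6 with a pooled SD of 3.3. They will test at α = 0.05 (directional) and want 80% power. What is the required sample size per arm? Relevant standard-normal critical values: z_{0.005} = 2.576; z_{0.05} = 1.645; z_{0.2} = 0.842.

n = 94 per group

Cohen's d = |M₁ − M₂| / SD_pooled = |67.4 − 68.6| / 3.3 = 1.2 / 3.3 = 0.364.
For two independent groups with equal n: n = 2·((z_{α} + z_β) / d)².
z_{α} + z_β = 1.645 + 0.842 = 2.487.
n = 2 × (2.487 / 0.364)² = 2 × 6.832² = 2 × 46.68 = 93.4.
Round up to the next whole participant.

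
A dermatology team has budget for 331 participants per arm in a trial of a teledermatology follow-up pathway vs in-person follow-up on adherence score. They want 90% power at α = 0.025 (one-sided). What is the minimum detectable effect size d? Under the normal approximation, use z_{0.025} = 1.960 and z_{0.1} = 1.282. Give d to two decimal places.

d_min ≈ 0.25

For two independent groups of n = 331 each: d_min = (z_{α} + z_β)·√(2/n).
z-sum = 1.960 + 1.282 = 3.242.
d_min = 3.242 × √(2/331) = 3.242 × 0.0777 = 0.252.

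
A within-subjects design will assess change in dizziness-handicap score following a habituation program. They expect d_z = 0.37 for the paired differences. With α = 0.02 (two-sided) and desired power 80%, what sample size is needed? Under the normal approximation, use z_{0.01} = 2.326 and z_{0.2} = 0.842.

n = 74 pairs

For a paired (one-sample on differences) test: n = ((z_{α/2} + z_β) / d)².
z_{α/2} + z_β = 2.326 + 0.842 = 3.168.
n = (3.168 / 0.37)² = 8.562² = 73.31.
Round up.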